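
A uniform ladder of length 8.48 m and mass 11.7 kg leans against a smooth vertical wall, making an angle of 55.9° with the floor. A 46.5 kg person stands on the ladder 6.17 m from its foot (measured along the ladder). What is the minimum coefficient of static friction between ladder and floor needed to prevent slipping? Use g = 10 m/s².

μ_min ≈ 0.462

About the foot of the ladder:
Ladder weight 11.7×10 = 117 N acts at 4.24 m along the ladder; its horizontal arm is 4.24·cos55.9° = 2.377 m → τ = 278.1 N·m clockwise.
Person: 46.5×10 = 465 N at 6.17 m → arm 3.459 m → τ = 1608 N·m clockwise.
Wall normal N acts horizontally at the top; its moment arm is the height L sinθ = 8.48·sin55.9° = 7.022 m, counterclockwise.
Setting net torque to zero: N × 7.022 = 1886 → N = 268.6 N.
ΣFx = 0 ⇒ f = N_wall = 268.6 N. ΣFy = 0 ⇒ N_floor = 582 N.
μ_min = f / N_floor = 268.6 / 582 = 0.462.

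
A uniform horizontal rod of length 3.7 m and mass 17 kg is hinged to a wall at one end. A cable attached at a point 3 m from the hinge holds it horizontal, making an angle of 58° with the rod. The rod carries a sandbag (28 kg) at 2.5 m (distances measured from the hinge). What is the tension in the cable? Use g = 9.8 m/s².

Take moments about the hinge.
Beam weight: 17 × 9.8 = 166.6 N down at 1.85 m → arm 1.85 m, τ = 166.6 × 1.85 = 308.2 N·m clockwise.
Sandbag: 28 × 9.8 = 274.4 N down at 2.5 m → arm 2.5 m, τ = 274.4 × 2.5 = 686 N·m clockwise.
Total clockwise load moment = 994.2 N·m.
The cable tension T acts at 3 m; only its component perpendicular to the rod, T sinθ, produces torque. sin 58° = 0.848.
Setting net torque to zero: T × 3 × 0.848 = 994.2 → T = 994.2 / 2.544 = 391 N.

T ≈ 391 N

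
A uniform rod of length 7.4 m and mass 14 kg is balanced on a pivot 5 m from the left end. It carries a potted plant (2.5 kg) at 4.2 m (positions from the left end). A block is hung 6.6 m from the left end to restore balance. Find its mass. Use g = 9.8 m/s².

m ≈ 12.6 kg

About the pivot (at 5 m from the left end):
Beam weight: 14 × 9.8 = 137.2 N down at 3.7 m → arm 1.3 m, τ = 137.2 × 1.3 = 178.4 N·m counterclockwise.
Potted plant: 2.5 × 9.8 = 24.5 N down at 4.2 m → arm 0.8 m, τ = 24.5 × 0.8 = 19.6 N·m counterclockwise.
Net moment of known loads = 198 N·m counterclockwise.
An unknown mass m at 6.6 m has arm 1.6 m; its moment is m·g·1.6 clockwise.
Στ = 0 ⇒ m × 9.8 × 1.6 = 198 ⇒ m = 198 / (9.8 × 1.6) = 12.6 kg.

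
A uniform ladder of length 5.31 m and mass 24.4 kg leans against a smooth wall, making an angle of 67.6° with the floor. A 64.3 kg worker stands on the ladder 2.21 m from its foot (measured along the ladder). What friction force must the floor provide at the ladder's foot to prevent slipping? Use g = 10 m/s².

About the foot of the ladder:
Ladder weight 24.4×10 = 244 N acts at 2.655 m along the ladder; its horizontal arm is 2.655·cos67.6° = 1.012 m → τ = 246.9 N·m clockwise.
Worker: 64.3×10 = 643 N at 2.21 m → arm 0.8422 m → τ = 541.5 N·m clockwise.
Wall normal N acts horizontally at the top; its moment arm is the height L sinθ = 5.31·sin67.6° = 4.909 m, counterclockwise.
Balancing moments: N × 4.909 = 788.4, giving N = 161 N.
ΣFx = 0: friction at the foot balances the wall's push, so f = N_wall = 161 N.

f ≈ 161 N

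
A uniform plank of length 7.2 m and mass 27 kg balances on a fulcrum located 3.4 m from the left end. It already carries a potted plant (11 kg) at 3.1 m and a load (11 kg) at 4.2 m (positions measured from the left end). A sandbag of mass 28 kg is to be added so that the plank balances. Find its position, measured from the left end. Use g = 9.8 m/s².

x ≈ 3.01 m from the left end

About the fulcrum (at 3.4 m from the left end):
Beam weight: 27 × 9.8 = 264.6 N down at 3.6 m → arm 0.2 m, τ = 264.6 × 0.2 = 52.92 N·m clockwise.
Potted plant: 11 × 9.8 = 107.8 N down at 3.1 m → arm 0.3 m, τ = 107.8 × 0.3 = 32.34 N·m counterclockwise.
Load: 11 × 9.8 = 107.8 N down at 4.2 m → arm 0.8 m, τ = 107.8 × 0.8 = 86.24 N·m clockwise.
Net moment of existing loads = 106.8 N·m clockwise.
The sandbag weighs 28 × 9.8 = 274.4 N and must supply an equal counterclockwise moment, so its lever arm about the fulcrum is 106.8 / 274.4 = 0.389 m.
That puts it at 3.4 − 0.389 = 3.01 m from the left end.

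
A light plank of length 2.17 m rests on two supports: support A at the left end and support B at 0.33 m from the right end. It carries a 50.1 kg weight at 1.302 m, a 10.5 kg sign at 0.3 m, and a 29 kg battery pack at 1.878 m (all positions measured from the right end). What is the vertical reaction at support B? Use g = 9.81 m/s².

Choose support A as the axis so its reaction then has zero moment arm.
Weight: 50.1 × 9.81 = 491.5 N down at 1.302 m → arm 0.868 m, τ = 491.5 × 0.868 = 426.6 N·m clockwise.
Sign: 10.5 × 9.81 = 103 N down at 0.3 m → arm 1.87 m, τ = 103 × 1.87 = 192.6 N·m clockwise.
Battery pack: 29 × 9.81 = 284.5 N down at 1.878 m → arm 0.292 m, τ = 284.5 × 0.292 = 83.07 N·m clockwise.
Net load moment about support A = 702.3 N·m clockwise.
Reaction R at support B is upward at 0.33 m, arm 1.84 m → moment R × 1.84 counterclockwise.
Setting net torque to zero: R × 1.84 = 702.3 → R = 382 N.

R_B ≈ 382 N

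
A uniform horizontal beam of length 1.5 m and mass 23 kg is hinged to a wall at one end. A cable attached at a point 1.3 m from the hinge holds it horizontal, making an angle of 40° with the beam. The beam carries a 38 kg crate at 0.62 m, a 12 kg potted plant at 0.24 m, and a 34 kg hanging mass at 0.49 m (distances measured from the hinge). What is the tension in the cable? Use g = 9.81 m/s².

About the hinge:
Beam weight: 23 × 9.81 = 225.6 N down at 0.75 m → arm 0.75 m, τ = 225.6 × 0.75 = 169.2 N·m clockwise.
Crate: 38 × 9.81 = 372.8 N down at 0.62 m → arm 0.62 m, τ = 372.8 × 0.62 = 231.1 N·m clockwise.
Potted plant: 12 × 9.81 = 117.7 N down at 0.24 m → arm 0.24 m, τ = 117.7 × 0.24 = 28.25 N·m clockwise.
Hanging mass: 34 × 9.81 = 333.5 N down at 0.49 m → arm 0.49 m, τ = 333.5 × 0.49 = 163.4 N·m clockwise.
Total clockwise load moment = 591.9 N·m.
The cable tension T acts at 1.3 m; only its component perpendicular to the beam, T sinθ, produces torque. sin 40° = 0.6428.
Στ = 0 ⇒ T × 1.3 × 0.6428 = 591.9 ⇒ T = 591.9 / 0.8356 = 708 N.

T ≈ 708 N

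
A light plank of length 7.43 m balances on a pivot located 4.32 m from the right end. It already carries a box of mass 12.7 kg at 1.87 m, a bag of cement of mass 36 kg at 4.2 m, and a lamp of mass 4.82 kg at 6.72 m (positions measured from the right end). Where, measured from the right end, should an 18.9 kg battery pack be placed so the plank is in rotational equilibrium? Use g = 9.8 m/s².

Take moments about the pivot (at 4.32 m from the right end).
Box: 12.7 × 9.8 = 124.5 N down at 1.87 m → arm 2.45 m, τ = 124.5 × 2.45 = 305 N·m clockwise.
Bag of cement: 36 × 9.8 = 352.8 N down at 4.2 m → arm 0.12 m, τ = 352.8 × 0.12 = 42.34 N·m clockwise.
Lamp: 4.82 × 9.8 = 47.24 N down at 6.72 m → arm 2.4 m, τ = 47.24 × 2.4 = 113.4 N·m counterclockwise.
Net moment of existing loads = 233.9 N·m clockwise.
The battery pack weighs 18.9 × 9.8 = 185.2 N and must supply an equal counterclockwise moment, so its lever arm about the pivot is 233.9 / 185.2 = 1.26 m.
That puts it at 4.32 + 1.26 = 5.58 m from the right end.

x ≈ 5.58 m from the right end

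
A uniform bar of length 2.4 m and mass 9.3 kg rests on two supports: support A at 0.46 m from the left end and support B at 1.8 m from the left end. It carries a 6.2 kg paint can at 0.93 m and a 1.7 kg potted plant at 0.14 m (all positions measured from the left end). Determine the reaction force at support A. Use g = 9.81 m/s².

Taking torques about support B:
Beam weight: 9.3 × 9.81 = 91.23 N down at 1.2 m → arm 0.6 m, τ = 91.23 × 0.6 = 54.74 N·m counterclockwise.
Paint can: 6.2 × 9.81 = 60.82 N down at 0.93 m → arm 0.87 m, τ = 60.82 × 0.87 = 52.91 N·m counterclockwise.
Potted plant: 1.7 × 9.81 = 16.68 N down at 0.14 m → arm 1.66 m, τ = 16.68 × 1.66 = 27.69 N·m counterclockwise.
Net load moment about support B = 135.3 N·m counterclockwise.
Reaction R at support A is upward at 0.46 m, arm 1.34 m → moment R × 1.34 clockwise.
Setting net torque to zero: R × 1.34 = 135.3 → R = 101 N.

R_A ≈ 101 N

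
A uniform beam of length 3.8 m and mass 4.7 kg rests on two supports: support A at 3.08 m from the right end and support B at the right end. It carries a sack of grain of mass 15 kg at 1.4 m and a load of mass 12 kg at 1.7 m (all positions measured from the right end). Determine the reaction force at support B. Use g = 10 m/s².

R_B ≈ 154 N

Take moments about support A.
Beam weight: 4.7 × 10 = 47 N down at 1.9 m → arm 1.18 m, τ = 47 × 1.18 = 55.46 N·m clockwise.
Sack of grain: 15 × 10 = 150 N down at 1.4 m → arm 1.68 m, τ = 150 × 1.68 = 252 N·m clockwise.
Load: 12 × 10 = 120 N down at 1.7 m → arm 1.38 m, τ = 120 × 1.38 = 165.6 N·m clockwise.
Net load moment about support A = 473.1 N·m clockwise.
Reaction R at support B is upward at 0 m, arm 3.08 m → moment R × 3.08 counterclockwise.
For rotational equilibrium, R × 3.08 = 473.1, so R = 154 N.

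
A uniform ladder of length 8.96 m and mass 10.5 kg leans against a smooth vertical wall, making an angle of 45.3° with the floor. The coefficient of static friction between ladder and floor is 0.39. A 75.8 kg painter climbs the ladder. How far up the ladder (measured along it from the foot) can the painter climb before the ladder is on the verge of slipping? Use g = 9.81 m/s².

d ≈ 3.4 m

Take moments about the foot of the ladder.
Ladder weight 10.5×9.81 = 103 N acts at 4.48 m along the ladder; its horizontal arm is 4.48·cos45.3° = 3.151 m → τ = 324.6 N·m clockwise.
Painter weight 75.8×9.81 = 743.6 N at distance d → arm d·cos45.3° → τ = 743.6·d·0.7034 clockwise.
Wall normal N at the top has arm L sinθ = 6.369 m counterclockwise, so Στ = 0 gives N·6.369 = 324.6 + 523·d.
ΣFy = 0 ⇒ N_floor = 846.6 N, so the maximum friction is μ_s·N_floor = 0.39×846.6 = 330.2 N. ΣFx = 0 ⇒ N_wall = f, so at the slipping point N = 330.2 N.
Substituting: 330.2×6.369 = 324.6 + 523·d ⇒ d = (2103 − 324.6) / 523 = 3.4 m.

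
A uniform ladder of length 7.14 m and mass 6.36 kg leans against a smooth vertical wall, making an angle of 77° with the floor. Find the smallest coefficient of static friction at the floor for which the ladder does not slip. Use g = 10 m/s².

Choose the foot of the ladder as the axis so the floor normal and friction both act there and drop out.
Ladder weight 6.36×10 = 63.6 N acts at 3.57 m along the ladder; its horizontal arm is 3.57·cos77° = 0.8031 m → τ = 51.08 N·m clockwise.
Wall normal N acts horizontally at the top; its moment arm is the height L sinθ = 7.14·sin77° = 6.957 m, counterclockwise.
Setting net torque to zero: N × 6.957 = 51.08 → N = 7.342 N.
ΣFx = 0 ⇒ f = N_wall = 7.342 N. ΣFy = 0 ⇒ N_floor = 63.6 N.
μ_min = f / N_floor = 7.342 / 63.6 = 0.115.

μ_min ≈ 0.115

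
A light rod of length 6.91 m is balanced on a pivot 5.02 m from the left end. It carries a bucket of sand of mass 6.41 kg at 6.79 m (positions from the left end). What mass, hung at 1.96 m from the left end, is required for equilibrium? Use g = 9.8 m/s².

m ≈ 3.71 kg

Sum moments about the pivot (at 5.02 m from the left end) (the support reaction has zero arm there).
Bucket of sand: 6.41 × 9.8 = 62.82 N down at 6.79 m → arm 1.77 m, τ = 62.82 × 1.77 = 111.2 N·m clockwise.
Net moment of known loads = 111.2 N·m clockwise.
An unknown mass m at 1.96 m has arm 3.06 m; its moment is m·g·3.06 counterclockwise.
Στ = 0 ⇒ m × 9.8 × 3.06 = 111.2 ⇒ m = 111.2 / (9.8 × 3.06) = 3.71 kg.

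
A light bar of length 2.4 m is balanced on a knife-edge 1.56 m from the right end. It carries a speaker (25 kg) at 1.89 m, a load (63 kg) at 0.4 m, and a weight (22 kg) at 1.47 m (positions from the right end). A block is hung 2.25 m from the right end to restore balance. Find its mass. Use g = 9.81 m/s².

m ≈ 96.8 kg

About the knife-edge (at 1.56 m from the right end):
Speaker: 25 × 9.81 = 245.2 N down at 1.89 m → arm 0.33 m, τ = 245.2 × 0.33 = 80.92 N·m counterclockwise.
Load: 63 × 9.81 = 618 N down at 0.4 m → arm 1.16 m, τ = 618 × 1.16 = 716.9 N·m clockwise.
Weight: 22 × 9.81 = 215.8 N down at 1.47 m → arm 0.09 m, τ = 215.8 × 0.09 = 19.42 N·m clockwise.
Net moment of known loads = 655.4 N·m clockwise.
An unknown mass m at 2.25 m has arm 0.69 m; its moment is m·g·0.69 counterclockwise.
Setting net torque to zero: m × 9.81 × 0.69 = 655.4 → m = 655.4 / (9.81 × 0.69) = 96.8 kg.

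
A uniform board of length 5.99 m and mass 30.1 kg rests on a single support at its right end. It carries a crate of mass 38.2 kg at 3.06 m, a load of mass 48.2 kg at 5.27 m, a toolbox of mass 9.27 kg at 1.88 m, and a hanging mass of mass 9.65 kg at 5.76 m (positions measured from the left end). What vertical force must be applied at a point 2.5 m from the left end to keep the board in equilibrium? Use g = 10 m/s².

F ≈ 794 N

Sum moments about the right end (the unknown pivot reaction has zero arm there).
Beam weight: 30.1 × 10 = 301 N down at 2.995 m → arm 2.995 m, τ = 301 × 2.995 = 901.5 N·m counterclockwise.
Crate: 38.2 × 10 = 382 N down at 3.06 m → arm 2.93 m, τ = 382 × 2.93 = 1119 N·m counterclockwise.
Load: 48.2 × 10 = 482 N down at 5.27 m → arm 0.72 m, τ = 482 × 0.72 = 347 N·m counterclockwise.
Toolbox: 9.27 × 10 = 92.7 N down at 1.88 m → arm 4.11 m, τ = 92.7 × 4.11 = 381 N·m counterclockwise.
Hanging mass: 9.65 × 10 = 96.5 N down at 5.76 m → arm 0.23 m, τ = 96.5 × 0.23 = 22.2 N·m counterclockwise.
Net moment of the loads = 2771 N·m counterclockwise.
The upward force F acts at a point 2.5 m from the left end, arm 3.49 m, giving F × 3.49 clockwise.
Balancing moments: F × 3.49 = 2771, giving F = 2771 / 3.49 = 794 N.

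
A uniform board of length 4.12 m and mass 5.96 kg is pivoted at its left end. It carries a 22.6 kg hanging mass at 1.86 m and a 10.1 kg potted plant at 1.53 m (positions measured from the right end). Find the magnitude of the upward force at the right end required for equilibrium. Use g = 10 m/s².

Choose the left end as the axis so the unknown pivot reaction has zero arm there.
Beam weight: 5.96 × 10 = 59.6 N down at 2.06 m → arm 2.06 m, τ = 59.6 × 2.06 = 122.8 N·m clockwise.
Hanging mass: 22.6 × 10 = 226 N down at 1.86 m → arm 2.26 m, τ = 226 × 2.26 = 510.8 N·m clockwise.
Potted plant: 10.1 × 10 = 101 N down at 1.53 m → arm 2.59 m, τ = 101 × 2.59 = 261.6 N·m clockwise.
Net moment of the loads = 895.2 N·m clockwise.
The upward force F acts at the right end, arm 4.12 m, giving F × 4.12 counterclockwise.
For rotational equilibrium, F × 4.12 = 895.2, so F = 895.2 / 4.12 = 217 N.

F ≈ 217 N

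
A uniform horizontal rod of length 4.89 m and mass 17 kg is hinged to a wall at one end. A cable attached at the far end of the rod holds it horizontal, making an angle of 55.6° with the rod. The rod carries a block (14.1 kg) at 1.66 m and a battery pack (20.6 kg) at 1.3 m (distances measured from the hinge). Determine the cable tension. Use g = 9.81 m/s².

T ≈ 223 N

Taking torques about the hinge:
Beam weight: 17 × 9.81 = 166.8 N down at 2.445 m → arm 2.445 m, τ = 166.8 × 2.445 = 407.8 N·m clockwise.
Block: 14.1 × 9.81 = 138.3 N down at 1.66 m → arm 1.66 m, τ = 138.3 × 1.66 = 229.6 N·m clockwise.
Battery pack: 20.6 × 9.81 = 202.1 N down at 1.3 m → arm 1.3 m, τ = 202.1 × 1.3 = 262.7 N·m clockwise.
Total clockwise load moment = 900.1 N·m.
The cable tension T acts at 4.89 m; only its component perpendicular to the rod, T sinθ, produces torque. sin 55.6° = 0.8251.
For rotational equilibrium, T × 4.89 × 0.8251 = 900.1, so T = 900.1 / 4.035 = 223 N.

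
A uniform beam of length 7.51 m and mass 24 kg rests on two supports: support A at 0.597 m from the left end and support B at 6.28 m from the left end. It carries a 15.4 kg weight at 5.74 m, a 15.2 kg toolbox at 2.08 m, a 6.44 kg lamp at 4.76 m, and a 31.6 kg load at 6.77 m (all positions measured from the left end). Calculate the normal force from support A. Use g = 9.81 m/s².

R_A ≈ 219 N

About support B:
Beam weight: 24 × 9.81 = 235.4 N down at 3.755 m → arm 2.525 m, τ = 235.4 × 2.525 = 594.4 N·m counterclockwise.
Weight: 15.4 × 9.81 = 151.1 N down at 5.74 m → arm 0.54 m, τ = 151.1 × 0.54 = 81.59 N·m counterclockwise.
Toolbox: 15.2 × 9.81 = 149.1 N down at 2.08 m → arm 4.2 m, τ = 149.1 × 4.2 = 626.2 N·m counterclockwise.
Lamp: 6.44 × 9.81 = 63.18 N down at 4.76 m → arm 1.52 m, τ = 63.18 × 1.52 = 96.03 N·m counterclockwise.
Load: 31.6 × 9.81 = 310 N down at 6.77 m → arm 0.49 m, τ = 310 × 0.49 = 151.9 N·m clockwise.
Net load moment about support B = 1246 N·m counterclockwise.
Reaction R at support A is upward at 0.597 m, arm 5.683 m → moment R × 5.683 clockwise.
For rotational equilibrium, R × 5.683 = 1246, so R = 219 N.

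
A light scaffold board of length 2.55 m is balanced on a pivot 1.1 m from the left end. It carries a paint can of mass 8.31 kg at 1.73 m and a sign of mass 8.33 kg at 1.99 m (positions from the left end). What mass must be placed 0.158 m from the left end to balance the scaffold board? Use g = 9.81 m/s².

About the pivot (at 1.1 m from the left end):
Paint can: 8.31 × 9.81 = 81.52 N down at 1.73 m → arm 0.63 m, τ = 81.52 × 0.63 = 51.36 N·m clockwise.
Sign: 8.33 × 9.81 = 81.72 N down at 1.99 m → arm 0.89 m, τ = 81.72 × 0.89 = 72.73 N·m clockwise.
Net moment of known loads = 124.1 N·m clockwise.
An unknown mass m at 0.158 m has arm 0.942 m; its moment is m·g·0.942 counterclockwise.
Balancing moments: m × 9.81 × 0.942 = 124.1, giving m = 124.1 / (9.81 × 0.942) = 13.4 kg.

m ≈ 13.4 kg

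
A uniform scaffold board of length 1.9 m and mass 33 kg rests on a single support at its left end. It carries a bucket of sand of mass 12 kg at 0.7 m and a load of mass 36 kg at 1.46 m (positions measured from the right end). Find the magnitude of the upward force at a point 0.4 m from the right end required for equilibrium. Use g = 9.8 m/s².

F ≈ 402 N

About the left end:
Beam weight: 33 × 9.8 = 323.4 N down at 0.95 m → arm 0.95 m, τ = 323.4 × 0.95 = 307.2 N·m clockwise.
Bucket of sand: 12 × 9.8 = 117.6 N down at 0.7 m → arm 1.2 m, τ = 117.6 × 1.2 = 141.1 N·m clockwise.
Load: 36 × 9.8 = 352.8 N down at 1.46 m → arm 0.44 m, τ = 352.8 × 0.44 = 155.2 N·m clockwise.
Net moment of the loads = 603.5 N·m clockwise.
The upward force F acts at a point 0.4 m from the right end, arm 1.5 m, giving F × 1.5 counterclockwise.
For rotational equilibrium, F × 1.5 = 603.5, so F = 603.5 / 1.5 = 402 N.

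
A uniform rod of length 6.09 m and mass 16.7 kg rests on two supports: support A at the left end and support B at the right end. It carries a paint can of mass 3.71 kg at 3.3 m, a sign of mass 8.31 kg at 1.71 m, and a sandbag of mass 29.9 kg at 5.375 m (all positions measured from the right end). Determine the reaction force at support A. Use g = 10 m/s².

Take moments about support B.
Beam weight: 16.7 × 10 = 167 N down at 3.045 m → arm 3.045 m, τ = 167 × 3.045 = 508.5 N·m counterclockwise.
Paint can: 3.71 × 10 = 37.1 N down at 3.3 m → arm 3.3 m, τ = 37.1 × 3.3 = 122.4 N·m counterclockwise.
Sign: 8.31 × 10 = 83.1 N down at 1.71 m → arm 1.71 m, τ = 83.1 × 1.71 = 142.1 N·m counterclockwise.
Sandbag: 29.9 × 10 = 299 N down at 5.375 m → arm 5.375 m, τ = 299 × 5.375 = 1607 N·m counterclockwise.
Net load moment about support B = 2380 N·m counterclockwise.
Reaction R at support A is upward at 6.09 m, arm 6.09 m → moment R × 6.09 clockwise.
Στ = 0 ⇒ R × 6.09 = 2380 ⇒ R = 391 N.

R_A ≈ 391 N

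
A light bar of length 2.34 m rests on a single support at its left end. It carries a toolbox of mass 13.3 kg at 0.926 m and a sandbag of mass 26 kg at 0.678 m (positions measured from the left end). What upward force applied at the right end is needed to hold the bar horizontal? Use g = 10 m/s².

About the left end:
Toolbox: 13.3 × 10 = 133 N down at 0.926 m → arm 0.926 m, τ = 133 × 0.926 = 123.2 N·m clockwise.
Sandbag: 26 × 10 = 260 N down at 0.678 m → arm 0.678 m, τ = 260 × 0.678 = 176.3 N·m clockwise.
Net moment of the loads = 299.5 N·m clockwise.
The upward force F acts at the right end, arm 2.34 m, giving F × 2.34 counterclockwise.
Balancing moments: F × 2.34 = 299.5, giving F = 299.5 / 2.34 = 128 N.

F ≈ 128 N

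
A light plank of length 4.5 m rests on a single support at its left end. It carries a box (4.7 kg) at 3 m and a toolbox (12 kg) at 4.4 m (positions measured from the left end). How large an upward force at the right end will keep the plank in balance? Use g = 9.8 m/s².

Sum moments about the left end (the unknown pivot reaction has zero arm there).
Box: 4.7 × 9.8 = 46.06 N down at 3 m → arm 3 m, τ = 46.06 × 3 = 138.2 N·m clockwise.
Toolbox: 12 × 9.8 = 117.6 N down at 4.4 m → arm 4.4 m, τ = 117.6 × 4.4 = 517.4 N·m clockwise.
Net moment of the loads = 655.6 N·m clockwise.
The upward force F acts at the right end, arm 4.5 m, giving F × 4.5 counterclockwise.
Στ = 0 ⇒ F × 4.5 = 655.6 ⇒ F = 655.6 / 4.5 = 146 N.

F ≈ 146 N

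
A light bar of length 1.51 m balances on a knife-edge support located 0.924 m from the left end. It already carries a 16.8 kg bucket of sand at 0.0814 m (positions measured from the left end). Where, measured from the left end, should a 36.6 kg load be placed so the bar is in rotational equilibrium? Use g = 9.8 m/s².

About the knife-edge support (at 0.924 m from the left end):
Bucket of sand: 16.8 × 9.8 = 164.6 N down at 0.0814 m → arm 0.8426 m, τ = 164.6 × 0.8426 = 138.7 N·m counterclockwise.
Net moment of existing loads = 138.7 N·m counterclockwise.
The load weighs 36.6 × 9.8 = 358.7 N and must supply an equal clockwise moment, so its lever arm about the knife-edge support is 138.7 / 358.7 = 0.387 m.
That puts it at 0.924 + 0.387 = 1.31 m from the left end.

x ≈ 1.31 m from the left end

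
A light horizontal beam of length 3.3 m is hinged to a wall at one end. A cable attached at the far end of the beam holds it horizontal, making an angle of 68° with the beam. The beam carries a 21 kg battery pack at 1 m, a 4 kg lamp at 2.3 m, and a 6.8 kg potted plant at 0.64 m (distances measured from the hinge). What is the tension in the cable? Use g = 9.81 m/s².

T ≈ 111 N

Choose the hinge as the axis so the unknown hinge reaction has zero arm there.
Battery pack: 21 × 9.81 = 206 N down at 1 m → arm 1 m, τ = 206 × 1 = 206 N·m clockwise.
Lamp: 4 × 9.81 = 39.24 N down at 2.3 m → arm 2.3 m, τ = 39.24 × 2.3 = 90.25 N·m clockwise.
Potted plant: 6.8 × 9.81 = 66.71 N down at 0.64 m → arm 0.64 m, τ = 66.71 × 0.64 = 42.69 N·m clockwise.
Total clockwise load moment = 338.9 N·m.
The cable tension T acts at 3.3 m; only its component perpendicular to the beam, T sinθ, produces torque. sin 68° = 0.9272.
For rotational equilibrium, T × 3.3 × 0.9272 = 338.9, so T = 338.9 / 3.06 = 111 N.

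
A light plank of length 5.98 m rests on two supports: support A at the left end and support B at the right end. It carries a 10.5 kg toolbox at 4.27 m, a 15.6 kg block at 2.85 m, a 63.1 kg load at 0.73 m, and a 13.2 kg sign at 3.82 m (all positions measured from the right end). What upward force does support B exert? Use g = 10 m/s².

About support A:
Toolbox: 10.5 × 10 = 105 N down at 4.27 m → arm 1.71 m, τ = 105 × 1.71 = 179.5 N·m clockwise.
Block: 15.6 × 10 = 156 N down at 2.85 m → arm 3.13 m, τ = 156 × 3.13 = 488.3 N·m clockwise.
Load: 63.1 × 10 = 631 N down at 0.73 m → arm 5.25 m, τ = 631 × 5.25 = 3313 N·m clockwise.
Sign: 13.2 × 10 = 132 N down at 3.82 m → arm 2.16 m, τ = 132 × 2.16 = 285.1 N·m clockwise.
Net load moment about support A = 4266 N·m clockwise.
Reaction R at support B is upward at 0 m, arm 5.98 m → moment R × 5.98 counterclockwise.
Setting net torque to zero: R × 5.98 = 4266 → R = 713 N.

R_B ≈ 713 N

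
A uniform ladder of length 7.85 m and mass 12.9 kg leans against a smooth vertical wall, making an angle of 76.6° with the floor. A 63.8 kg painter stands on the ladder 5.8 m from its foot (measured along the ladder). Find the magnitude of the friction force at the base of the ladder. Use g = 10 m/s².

f ≈ 128 N

Choose the foot of the ladder as the axis so the floor normal and friction both act there and drop out.
Ladder weight 12.9×10 = 129 N acts at 3.925 m along the ladder; its horizontal arm is 3.925·cos76.6° = 0.9096 m → τ = 117.3 N·m clockwise.
Painter: 63.8×10 = 638 N at 5.8 m → arm 1.344 m → τ = 857.5 N·m clockwise.
Wall normal N acts horizontally at the top; its moment arm is the height L sinθ = 7.85·sin76.6° = 7.636 m, counterclockwise.
For rotational equilibrium, N × 7.636 = 974.8, so N = 128 N.
ΣFx = 0: friction at the foot balances the wall's push, so f = N_wall = 128 N.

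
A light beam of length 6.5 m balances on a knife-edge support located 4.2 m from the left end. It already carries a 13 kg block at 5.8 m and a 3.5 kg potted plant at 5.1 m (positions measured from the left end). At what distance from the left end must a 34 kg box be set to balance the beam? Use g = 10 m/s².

x ≈ 3.5 m from the left end

Taking torques about the knife-edge support (at 4.2 m from the left end):
Block: 13 × 10 = 130 N down at 5.8 m → arm 1.6 m, τ = 130 × 1.6 = 208 N·m clockwise.
Potted plant: 3.5 × 10 = 35 N down at 5.1 m → arm 0.9 m, τ = 35 × 0.9 = 31.5 N·m clockwise.
Net moment of existing loads = 239.5 N·m clockwise.
The box weighs 34 × 10 = 340 N and must supply an equal counterclockwise moment, so its lever arm about the knife-edge support is 239.5 / 340 = 0.704 m.
That puts it at 4.2 − 0.704 = 3.5 m from the left end.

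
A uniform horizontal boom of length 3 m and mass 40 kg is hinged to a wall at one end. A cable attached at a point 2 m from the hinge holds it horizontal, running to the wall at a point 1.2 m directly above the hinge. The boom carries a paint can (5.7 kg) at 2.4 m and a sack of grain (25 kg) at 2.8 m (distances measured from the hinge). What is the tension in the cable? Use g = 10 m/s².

T ≈ 1400 N

Sum moments about the hinge (the unknown hinge reaction has zero arm there).
Beam weight: 40 × 10 = 400 N down at 1.5 m → arm 1.5 m, τ = 400 × 1.5 = 600 N·m clockwise.
Paint can: 5.7 × 10 = 57 N down at 2.4 m → arm 2.4 m, τ = 57 × 2.4 = 136.8 N·m clockwise.
Sack of grain: 25 × 10 = 250 N down at 2.8 m → arm 2.8 m, τ = 250 × 2.8 = 700 N·m clockwise.
Total clockwise load moment = 1437 N·m.
The cable tension T acts at 2 m; only its component perpendicular to the boom, T sinθ, produces torque. sinθ = h/√(h²+d²) = 1.2/√(1.2²+2²) = 0.5145.
Στ = 0 ⇒ T × 2 × 0.5145 = 1437 ⇒ T = 1437 / 1.029 = 1400 N.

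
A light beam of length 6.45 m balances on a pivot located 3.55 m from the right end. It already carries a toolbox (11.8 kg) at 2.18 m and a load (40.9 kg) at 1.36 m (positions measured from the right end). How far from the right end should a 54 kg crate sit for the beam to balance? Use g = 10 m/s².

Take moments about the pivot (at 3.55 m from the right end).
Toolbox: 11.8 × 10 = 118 N down at 2.18 m → arm 1.37 m, τ = 118 × 1.37 = 161.7 N·m clockwise.
Load: 40.9 × 10 = 409 N down at 1.36 m → arm 2.19 m, τ = 409 × 2.19 = 895.7 N·m clockwise.
Net moment of existing loads = 1057 N·m clockwise.
The crate weighs 54 × 10 = 540 N and must supply an equal counterclockwise moment, so its lever arm about the pivot is 1057 / 540 = 1.96 m.
That puts it at 3.55 + 1.96 = 5.51 m from the right end.

x ≈ 5.51 m from the right end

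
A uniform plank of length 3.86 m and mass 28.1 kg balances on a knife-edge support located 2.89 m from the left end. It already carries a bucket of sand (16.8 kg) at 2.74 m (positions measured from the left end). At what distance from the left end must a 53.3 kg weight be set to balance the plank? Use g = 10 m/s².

Sum moments about the knife-edge support (at 2.89 m from the left end) (the support reaction has zero arm there).
Beam weight: 28.1 × 10 = 281 N down at 1.93 m → arm 0.96 m, τ = 281 × 0.96 = 269.8 N·m counterclockwise.
Bucket of sand: 16.8 × 10 = 168 N down at 2.74 m → arm 0.15 m, τ = 168 × 0.15 = 25.2 N·m counterclockwise.
Net moment of existing loads = 295 N·m counterclockwise.
The weight weighs 53.3 × 10 = 533 N and must supply an equal clockwise moment, so its lever arm about the knife-edge support is 295 / 533 = 0.553 m.
That puts it at 2.89 + 0.553 = 3.44 m from the left end.

x ≈ 3.44 m from the left end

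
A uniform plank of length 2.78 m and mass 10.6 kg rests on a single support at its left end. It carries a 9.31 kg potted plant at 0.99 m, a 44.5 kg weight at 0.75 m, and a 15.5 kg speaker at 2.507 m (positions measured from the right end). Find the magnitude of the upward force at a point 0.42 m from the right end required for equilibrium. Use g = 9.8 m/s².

Take moments about the left end.
Beam weight: 10.6 × 9.8 = 103.9 N down at 1.39 m → arm 1.39 m, τ = 103.9 × 1.39 = 144.4 N·m clockwise.
Potted plant: 9.31 × 9.8 = 91.24 N down at 0.99 m → arm 1.79 m, τ = 91.24 × 1.79 = 163.3 N·m clockwise.
Weight: 44.5 × 9.8 = 436.1 N down at 0.75 m → arm 2.03 m, τ = 436.1 × 2.03 = 885.3 N·m clockwise.
Speaker: 15.5 × 9.8 = 151.9 N down at 2.507 m → arm 0.273 m, τ = 151.9 × 0.273 = 41.47 N·m clockwise.
Net moment of the loads = 1234 N·m clockwise.
The upward force F acts at a point 0.42 m from the right end, arm 2.36 m, giving F × 2.36 counterclockwise.
Στ = 0 ⇒ F × 2.36 = 1234 ⇒ F = 1234 / 2.36 = 523 N.

F ≈ 523 N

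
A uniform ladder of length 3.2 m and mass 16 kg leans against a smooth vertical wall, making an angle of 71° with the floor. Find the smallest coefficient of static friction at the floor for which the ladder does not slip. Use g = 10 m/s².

μ_min ≈ 0.172

Choose the foot of the ladder as the axis so the floor normal and friction both act there and drop out.
Ladder weight 16×10 = 160 N acts at 1.6 m along the ladder; its horizontal arm is 1.6·cos71° = 0.5209 m → τ = 83.34 N·m clockwise.
Wall normal N acts horizontally at the top; its moment arm is the height L sinθ = 3.2·sin71° = 3.026 m, counterclockwise.
Στ = 0 ⇒ N × 3.026 = 83.34 ⇒ N = 27.54 N.
ΣFx = 0 ⇒ f = N_wall = 27.54 N. ΣFy = 0 ⇒ N_floor = 160 N.
μ_min = f / N_floor = 27.54 / 160 = 0.172.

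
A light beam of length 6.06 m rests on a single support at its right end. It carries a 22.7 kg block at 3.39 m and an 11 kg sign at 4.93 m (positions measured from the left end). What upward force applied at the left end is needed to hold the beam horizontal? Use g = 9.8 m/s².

Take moments about the right end.
Block: 22.7 × 9.8 = 222.5 N down at 3.39 m → arm 2.67 m, τ = 222.5 × 2.67 = 594.1 N·m counterclockwise.
Sign: 11 × 9.8 = 107.8 N down at 4.93 m → arm 1.13 m, τ = 107.8 × 1.13 = 121.8 N·m counterclockwise.
Net moment of the loads = 715.9 N·m counterclockwise.
The upward force F acts at the left end, arm 6.06 m, giving F × 6.06 clockwise.
For rotational equilibrium, F × 6.06 = 715.9, so F = 715.9 / 6.06 = 118 N.

F ≈ 118 N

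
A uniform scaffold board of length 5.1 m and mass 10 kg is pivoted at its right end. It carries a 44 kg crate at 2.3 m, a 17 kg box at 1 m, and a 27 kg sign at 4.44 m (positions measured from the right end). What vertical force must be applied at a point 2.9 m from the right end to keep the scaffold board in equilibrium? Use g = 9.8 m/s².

F ≈ 891 N

Take moments about the right end.
Beam weight: 10 × 9.8 = 98 N down at 2.55 m → arm 2.55 m, τ = 98 × 2.55 = 249.9 N·m counterclockwise.
Crate: 44 × 9.8 = 431.2 N down at 2.3 m → arm 2.3 m, τ = 431.2 × 2.3 = 991.8 N·m counterclockwise.
Box: 17 × 9.8 = 166.6 N down at 1 m → arm 1 m, τ = 166.6 × 1 = 166.6 N·m counterclockwise.
Sign: 27 × 9.8 = 264.6 N down at 4.44 m → arm 4.44 m, τ = 264.6 × 4.44 = 1175 N·m counterclockwise.
Net moment of the loads = 2583 N·m counterclockwise.
The upward force F acts at a point 2.9 m from the right end, arm 2.9 m, giving F × 2.9 clockwise.
For rotational equilibrium, F × 2.9 = 2583, so F = 2583 / 2.9 = 891 N.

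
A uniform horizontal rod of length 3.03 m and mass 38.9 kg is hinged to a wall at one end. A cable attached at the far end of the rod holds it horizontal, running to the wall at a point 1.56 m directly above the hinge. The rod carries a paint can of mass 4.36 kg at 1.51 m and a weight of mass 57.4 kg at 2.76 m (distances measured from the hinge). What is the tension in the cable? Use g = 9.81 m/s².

Taking torques about the hinge:
Beam weight: 38.9 × 9.81 = 381.6 N down at 1.515 m → arm 1.515 m, τ = 381.6 × 1.515 = 578.1 N·m clockwise.
Paint can: 4.36 × 9.81 = 42.77 N down at 1.51 m → arm 1.51 m, τ = 42.77 × 1.51 = 64.58 N·m clockwise.
Weight: 57.4 × 9.81 = 563.1 N down at 2.76 m → arm 2.76 m, τ = 563.1 × 2.76 = 1554 N·m clockwise.
Total clockwise load moment = 2197 N·m.
The cable tension T acts at 3.03 m; only its component perpendicular to the rod, T sinθ, produces torque. sinθ = h/√(h²+d²) = 1.56/√(1.56²+3.03²) = 0.4577.
Setting net torque to zero: T × 3.03 × 0.4577 = 2197 → T = 2197 / 1.387 = 1580 N.

T ≈ 1580 N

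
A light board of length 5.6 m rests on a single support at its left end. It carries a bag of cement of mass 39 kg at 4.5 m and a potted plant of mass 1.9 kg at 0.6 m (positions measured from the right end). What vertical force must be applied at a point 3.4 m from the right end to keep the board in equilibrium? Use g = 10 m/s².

Sum moments about the left end (the unknown pivot reaction has zero arm there).
Bag of cement: 39 × 10 = 390 N down at 4.5 m → arm 1.1 m, τ = 390 × 1.1 = 429 N·m clockwise.
Potted plant: 1.9 × 10 = 19 N down at 0.6 m → arm 5 m, τ = 19 × 5 = 95 N·m clockwise.
Net moment of the loads = 524 N·m clockwise.
The upward force F acts at a point 3.4 m from the right end, arm 2.2 m, giving F × 2.2 counterclockwise.
For rotational equilibrium, F × 2.2 = 524, so F = 524 / 2.2 = 238 N.

F ≈ 238 N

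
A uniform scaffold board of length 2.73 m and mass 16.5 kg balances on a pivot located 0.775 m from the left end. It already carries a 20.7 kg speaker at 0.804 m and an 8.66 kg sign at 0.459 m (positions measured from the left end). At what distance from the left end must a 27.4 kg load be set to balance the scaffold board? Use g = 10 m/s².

Choose the pivot (at 0.775 m from the left end) as the axis so the support reaction has zero arm there.
Beam weight: 16.5 × 10 = 165 N down at 1.365 m → arm 0.59 m, τ = 165 × 0.59 = 97.35 N·m clockwise.
Speaker: 20.7 × 10 = 207 N down at 0.804 m → arm 0.029 m, τ = 207 × 0.029 = 6.003 N·m clockwise.
Sign: 8.66 × 10 = 86.6 N down at 0.459 m → arm 0.316 m, τ = 86.6 × 0.316 = 27.37 N·m counterclockwise.
Net moment of existing loads = 75.98 N·m clockwise.
The load weighs 27.4 × 10 = 274 N and must supply an equal counterclockwise moment, so its lever arm about the pivot is 75.98 / 274 = 0.277 m.
That puts it at 0.775 − 0.277 = 0.498 m from the left end.

x ≈ 0.498 m from the left end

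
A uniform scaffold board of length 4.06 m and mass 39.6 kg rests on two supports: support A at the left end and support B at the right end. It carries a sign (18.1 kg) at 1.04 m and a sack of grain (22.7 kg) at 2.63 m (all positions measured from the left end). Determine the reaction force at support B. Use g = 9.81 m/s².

R_B ≈ 384 N

Choose support A as the axis so its reaction then has zero moment arm.
Beam weight: 39.6 × 9.81 = 388.5 N down at 2.03 m → arm 2.03 m, τ = 388.5 × 2.03 = 788.7 N·m clockwise.
Sign: 18.1 × 9.81 = 177.6 N down at 1.04 m → arm 1.04 m, τ = 177.6 × 1.04 = 184.7 N·m clockwise.
Sack of grain: 22.7 × 9.81 = 222.7 N down at 2.63 m → arm 2.63 m, τ = 222.7 × 2.63 = 585.7 N·m clockwise.
Net load moment about support A = 1559 N·m clockwise.
Reaction R at support B is upward at 4.06 m, arm 4.06 m → moment R × 4.06 counterclockwise.
Balancing moments: R × 4.06 = 1559, giving R = 384 N.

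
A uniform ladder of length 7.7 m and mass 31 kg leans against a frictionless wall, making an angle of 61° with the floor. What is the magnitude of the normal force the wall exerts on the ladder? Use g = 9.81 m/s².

N_wall ≈ 84.3 N

About the foot of the ladder:
Ladder weight 31×9.81 = 304.1 N acts at 3.85 m along the ladder; its horizontal arm is 3.85·cos61° = 1.867 m → τ = 567.8 N·m clockwise.
Wall normal N acts horizontally at the top; its moment arm is the height L sinθ = 7.7·sin61° = 6.735 m, counterclockwise.
Setting net torque to zero: N × 6.735 = 567.8 → N = 84.3 N.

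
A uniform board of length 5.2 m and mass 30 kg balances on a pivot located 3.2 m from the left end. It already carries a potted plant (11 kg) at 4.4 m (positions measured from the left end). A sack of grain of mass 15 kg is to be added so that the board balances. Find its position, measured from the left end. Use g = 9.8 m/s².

About the pivot (at 3.2 m from the left end):
Beam weight: 30 × 9.8 = 294 N down at 2.6 m → arm 0.6 m, τ = 294 × 0.6 = 176.4 N·m counterclockwise.
Potted plant: 11 × 9.8 = 107.8 N down at 4.4 m → arm 1.2 m, τ = 107.8 × 1.2 = 129.4 N·m clockwise.
Net moment of existing loads = 47 N·m counterclockwise.
The sack of grain weighs 15 × 9.8 = 147 N and must supply an equal clockwise moment, so its lever arm about the pivot is 47 / 147 = 0.32 m.
That puts it at 3.2 + 0.32 = 3.52 m from the left end.

x ≈ 3.52 m from the left end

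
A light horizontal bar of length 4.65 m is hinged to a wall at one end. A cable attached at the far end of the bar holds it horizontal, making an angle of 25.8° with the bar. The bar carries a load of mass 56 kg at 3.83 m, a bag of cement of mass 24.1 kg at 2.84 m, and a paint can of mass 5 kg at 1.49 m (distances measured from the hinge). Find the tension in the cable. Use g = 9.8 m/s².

T ≈ 1410 N

Sum moments about the hinge (the unknown hinge reaction has zero arm there).
Load: 56 × 9.8 = 548.8 N down at 3.83 m → arm 3.83 m, τ = 548.8 × 3.83 = 2102 N·m clockwise.
Bag of cement: 24.1 × 9.8 = 236.2 N down at 2.84 m → arm 2.84 m, τ = 236.2 × 2.84 = 670.8 N·m clockwise.
Paint can: 5 × 9.8 = 49 N down at 1.49 m → arm 1.49 m, τ = 49 × 1.49 = 73.01 N·m clockwise.
Total clockwise load moment = 2846 N·m.
The cable tension T acts at 4.65 m; only its component perpendicular to the bar, T sinθ, produces torque. sin 25.8° = 0.4352.
Balancing moments: T × 4.65 × 0.4352 = 2846, giving T = 2846 / 2.024 = 1410 N.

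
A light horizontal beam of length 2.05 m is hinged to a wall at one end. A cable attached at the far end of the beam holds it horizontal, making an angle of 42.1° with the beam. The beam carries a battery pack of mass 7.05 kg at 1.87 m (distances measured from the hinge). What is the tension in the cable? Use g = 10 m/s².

T ≈ 95.9 N

Take moments about the hinge.
Battery pack: 7.05 × 10 = 70.5 N down at 1.87 m → arm 1.87 m, τ = 70.5 × 1.87 = 131.8 N·m clockwise.
Total clockwise load moment = 131.8 N·m.
The cable tension T acts at 2.05 m; only its component perpendicular to the beam, T sinθ, produces torque. sin 42.1° = 0.6704.
For rotational equilibrium, T × 2.05 × 0.6704 = 131.8, so T = 131.8 / 1.374 = 95.9 N.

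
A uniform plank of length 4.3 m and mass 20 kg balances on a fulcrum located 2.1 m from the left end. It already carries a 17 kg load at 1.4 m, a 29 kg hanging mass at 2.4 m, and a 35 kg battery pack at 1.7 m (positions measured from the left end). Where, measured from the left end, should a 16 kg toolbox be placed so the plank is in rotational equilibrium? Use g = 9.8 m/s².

About the fulcrum (at 2.1 m from the left end):
Beam weight: 20 × 9.8 = 196 N down at 2.15 m → arm 0.05 m, τ = 196 × 0.05 = 9.8 N·m clockwise.
Load: 17 × 9.8 = 166.6 N down at 1.4 m → arm 0.7 m, τ = 166.6 × 0.7 = 116.6 N·m counterclockwise.
Hanging mass: 29 × 9.8 = 284.2 N down at 2.4 m → arm 0.3 m, τ = 284.2 × 0.3 = 85.26 N·m clockwise.
Battery pack: 35 × 9.8 = 343 N down at 1.7 m → arm 0.4 m, τ = 343 × 0.4 = 137.2 N·m counterclockwise.
Net moment of existing loads = 158.7 N·m counterclockwise.
The toolbox weighs 16 × 9.8 = 156.8 N and must supply an equal clockwise moment, so its lever arm about the fulcrum is 158.7 / 156.8 = 1.01 m.
That puts it at 2.1 + 1.01 = 3.11 m from the left end.

x ≈ 3.11 m from the left end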